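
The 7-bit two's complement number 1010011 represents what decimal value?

MSB is 1, so the value is negative. Find the magnitude:
1. Invert bits:  0101100
2. Add 1:        0101101  = 45
3. Apply sign:   -45

Answer: -45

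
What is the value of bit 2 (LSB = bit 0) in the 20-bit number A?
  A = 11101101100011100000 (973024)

Bit 2 is the 3rd from the right.
  11101101100011100000
                   ^
That bit is 0.

Answer: 0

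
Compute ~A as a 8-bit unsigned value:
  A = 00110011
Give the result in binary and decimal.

Flip each bit (0->1, 1->0):
  00110011
  11001100

Answer: 11001100 (204)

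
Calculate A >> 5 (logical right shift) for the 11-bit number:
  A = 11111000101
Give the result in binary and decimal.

Logical shift right by 5: drop the bottom 5 bit(s), prepend 5 zero(s) on the left.
  11111000101  ->  keep [111110], discard [00101], prepend 00000
= 00000111110

Answer: 00000111110 (62)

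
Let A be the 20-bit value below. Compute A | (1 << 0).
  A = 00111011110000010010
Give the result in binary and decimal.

Mask = 1 << 0 = 00000000000000000001
Bit 0 of A is 0, so OR-ing with the mask flips it to 1.
  00111011110000010010
| 00000000000000000001
----------------------
  00111011110000010011

Answer: 00111011110000010011 (244755)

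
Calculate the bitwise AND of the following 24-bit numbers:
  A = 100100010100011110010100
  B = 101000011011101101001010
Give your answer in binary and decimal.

Apply & to each column (1 only where both bits are 1):
  100100010100011110010100
& 101000011011101101001010
--------------------------
  100000010000001100000000

Answer: 100000010000001100000000 (8454912)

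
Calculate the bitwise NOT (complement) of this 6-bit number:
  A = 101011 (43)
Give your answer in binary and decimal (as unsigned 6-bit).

Flip each bit (0->1, 1->0):
  101011
  010100

Answer: 010100 (20)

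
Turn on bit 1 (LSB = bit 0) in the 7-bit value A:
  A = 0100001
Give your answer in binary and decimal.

Mask = 1 << 1 = 0000010
Bit 1 of A is 0, so OR-ing with the mask flips it to 1.
  0100001
| 0000010
---------
  0100011

Answer: 0100011 (35)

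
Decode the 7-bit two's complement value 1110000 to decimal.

MSB is 1, so the value is negative. Find the magnitude:
1. Invert bits:  0001111
2. Add 1:        0010000  = 16
3. Apply sign:   -16

Answer: -16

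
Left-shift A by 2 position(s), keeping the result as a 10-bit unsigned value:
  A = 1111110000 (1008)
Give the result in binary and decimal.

Shift left by 2: drop the top 2 bit(s), append 2 zero(s) on the right.
  1111110000  ->  discard [11], keep [11110000], append 00
= 1111000000

Answer: 1111000000 (960)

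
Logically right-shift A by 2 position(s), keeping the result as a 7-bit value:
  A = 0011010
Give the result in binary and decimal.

Logical shift right by 2: drop the bottom 2 bit(s), prepend 2 zero(s) on the left.
  0011010  ->  keep [00110], discard [10], prepend 00
= 0000110

Answer: 0000110 (6)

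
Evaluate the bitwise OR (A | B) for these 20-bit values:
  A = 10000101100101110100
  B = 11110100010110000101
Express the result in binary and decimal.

Apply | to each column (1 where either bit is 1):
  10000101100101110100
| 11110100010110000101
----------------------
  11110101110111110101

Answer: 11110101110111110101 (1007093)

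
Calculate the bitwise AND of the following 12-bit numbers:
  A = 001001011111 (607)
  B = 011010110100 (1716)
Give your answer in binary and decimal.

Apply & to each column (1 only where both bits are 1):
  001001011111
& 011010110100
--------------
  001000010100

Answer: 001000010100 (532)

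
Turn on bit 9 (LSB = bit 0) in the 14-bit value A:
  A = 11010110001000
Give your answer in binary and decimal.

Mask = 1 << 9 = 00001000000000
Bit 9 of A is 0, so OR-ing with the mask flips it to 1.
  11010110001000
| 00001000000000
----------------
  11011110001000

Answer: 11011110001000 (14216)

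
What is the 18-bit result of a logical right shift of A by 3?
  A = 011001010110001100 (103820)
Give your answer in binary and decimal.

Logical shift right by 3: drop the bottom 3 bit(s), prepend 3 zero(s) on the left.
  011001010110001100  ->  keep [011001010110001], discard [100], prepend 000
= 000011001010110001

Answer: 000011001010110001 (12977)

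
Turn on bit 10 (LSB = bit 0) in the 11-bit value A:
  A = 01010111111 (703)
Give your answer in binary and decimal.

Mask = 1 << 10 = 10000000000
Bit 10 of A is 0, so OR-ing with the mask flips it to 1.
  01010111111
| 10000000000
-------------
  11010111111

Answer: 11010111111 (1727)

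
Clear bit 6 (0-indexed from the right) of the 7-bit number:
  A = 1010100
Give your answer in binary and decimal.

Mask = ~(1 << 6) = 0111111
Bit 6 of A is 1, so AND-ing with the mask clears it to 0.
  1010100
& 0111111
---------
  0010100

Answer: 0010100 (20)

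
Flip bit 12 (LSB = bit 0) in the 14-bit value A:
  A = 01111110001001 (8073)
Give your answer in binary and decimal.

Mask = 1 << 12 = 01000000000000
Bit 12 of A is 1; XOR with the mask flips it to 0.
  01111110001001
^ 01000000000000
----------------
  00111110001001

Answer: 00111110001001 (3977)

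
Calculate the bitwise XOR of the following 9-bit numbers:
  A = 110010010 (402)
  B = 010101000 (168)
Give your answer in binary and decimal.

Apply ^ to each column (1 where bits differ):
  110010010
^ 010101000
-----------
  100111010

Answer: 100111010 (314)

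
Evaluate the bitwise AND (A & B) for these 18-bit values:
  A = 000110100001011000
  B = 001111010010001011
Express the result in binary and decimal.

Apply & to each column (1 only where both bits are 1):
  000110100001011000
& 001111010010001011
--------------------
  000110000000001000

Answer: 000110000000001000 (24584)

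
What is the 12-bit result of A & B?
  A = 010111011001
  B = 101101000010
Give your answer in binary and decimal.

Apply & to each column (1 only where both bits are 1):
  010111011001
& 101101000010
--------------
  000101000000

Answer: 000101000000 (320)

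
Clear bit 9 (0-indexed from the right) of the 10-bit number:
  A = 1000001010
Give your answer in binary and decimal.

Mask = ~(1 << 9) = 0111111111
Bit 9 of A is 1, so AND-ing with the mask clears it to 0.
  1000001010
& 0111111111
------------
  0000001010

Answer: 0000001010 (10)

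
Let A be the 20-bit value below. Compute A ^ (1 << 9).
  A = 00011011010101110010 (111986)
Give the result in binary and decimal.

Mask = 1 << 9 = 00000000001000000000
Bit 9 of A is 0; XOR with the mask flips it to 1.
  00011011010101110010
^ 00000000001000000000
----------------------
  00011011011101110010

Answer: 00011011011101110010 (112498)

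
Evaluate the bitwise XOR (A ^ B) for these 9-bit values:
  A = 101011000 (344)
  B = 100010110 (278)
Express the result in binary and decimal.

Apply ^ to each column (1 where bits differ):
  101011000
^ 100010110
-----------
  001001110

Answer: 001001110 (78)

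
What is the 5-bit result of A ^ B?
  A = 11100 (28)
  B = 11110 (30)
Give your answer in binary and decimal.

Apply ^ to each column (1 where bits differ):
  11100
^ 11110
-------
  00010

Answer: 00010 (2)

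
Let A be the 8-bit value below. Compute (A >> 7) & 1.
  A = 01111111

Bit 7 is the 8th from the right.
  01111111
  ^
That bit is 0.

Answer: 0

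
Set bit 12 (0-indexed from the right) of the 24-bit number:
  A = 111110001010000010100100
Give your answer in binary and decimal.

Mask = 1 << 12 = 000000000001000000000000
Bit 12 of A is 0, so OR-ing with the mask flips it to 1.
  111110001010000010100100
| 000000000001000000000000
--------------------------
  111110001011000010100100

Answer: 111110001011000010100100 (16298148)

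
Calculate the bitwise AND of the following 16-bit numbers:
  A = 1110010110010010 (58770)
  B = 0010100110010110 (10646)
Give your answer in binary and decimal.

Apply & to each column (1 only where both bits are 1):
  1110010110010010
& 0010100110010110
------------------
  0010000110010010

Answer: 0010000110010010 (8594)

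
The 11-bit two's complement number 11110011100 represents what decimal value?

MSB is 1, so the value is negative. Find the magnitude:
1. Invert bits:  00001100011
2. Add 1:        00001100100  = 100
3. Apply sign:   -100

Answer: -100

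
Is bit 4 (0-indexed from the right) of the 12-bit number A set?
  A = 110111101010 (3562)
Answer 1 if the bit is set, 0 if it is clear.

Bit 4 is the 5th from the right.
  110111101010
         ^
That bit is 0.

Answer: 0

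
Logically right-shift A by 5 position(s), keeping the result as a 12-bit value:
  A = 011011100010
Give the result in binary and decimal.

Logical shift right by 5: drop the bottom 5 bit(s), prepend 5 zero(s) on the left.
  011011100010  ->  keep [0110111], discard [00010], prepend 00000
= 000000110111

Answer: 000000110111 (55)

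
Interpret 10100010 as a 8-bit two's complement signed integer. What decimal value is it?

MSB is 1, so the value is negative. Find the magnitude:
1. Invert bits:  01011101
2. Add 1:        01011110  = 94
3. Apply sign:   -94

Answer: -94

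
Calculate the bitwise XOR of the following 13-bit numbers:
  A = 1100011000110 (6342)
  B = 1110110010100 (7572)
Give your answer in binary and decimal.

Apply ^ to each column (1 where bits differ):
  1100011000110
^ 1110110010100
---------------
  0010101010010

Answer: 0010101010010 (1362)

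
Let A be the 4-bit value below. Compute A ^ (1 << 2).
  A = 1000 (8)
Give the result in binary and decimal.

Mask = 1 << 2 = 0100
Bit 2 of A is 0; XOR with the mask flips it to 1.
  1000
^ 0100
------
  1100

Answer: 1100 (12)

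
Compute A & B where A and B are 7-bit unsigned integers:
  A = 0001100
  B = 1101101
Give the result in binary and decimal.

Apply & to each column (1 only where both bits are 1):
  0001100
& 1101101
---------
  0001100

Answer: 0001100 (12)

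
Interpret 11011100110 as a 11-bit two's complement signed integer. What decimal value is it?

MSB is 1, so the value is negative. Find the magnitude:
1. Invert bits:  00100011001
2. Add 1:        00100011010  = 282
3. Apply sign:   -282

Answer: -282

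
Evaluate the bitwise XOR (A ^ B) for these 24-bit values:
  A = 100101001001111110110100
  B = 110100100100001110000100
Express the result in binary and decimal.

Apply ^ to each column (1 where bits differ):
  100101001001111110110100
^ 110100100100001110000100
--------------------------
  010001101101110000110000

Answer: 010001101101110000110000 (4643888)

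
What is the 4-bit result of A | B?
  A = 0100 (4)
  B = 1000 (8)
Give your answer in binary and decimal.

Apply | to each column (1 where either bit is 1):
  0100
| 1000
------
  1100

Answer: 1100 (12)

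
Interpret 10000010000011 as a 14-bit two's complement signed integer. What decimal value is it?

MSB is 1, so the value is negative. Find the magnitude:
1. Invert bits:  01111101111100
2. Add 1:        01111101111101  = 8061
3. Apply sign:   -8061

Answer: -8061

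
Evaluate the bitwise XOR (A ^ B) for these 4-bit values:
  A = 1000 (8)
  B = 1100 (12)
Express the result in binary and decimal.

Apply ^ to each column (1 where bits differ):
  1000
^ 1100
------
  0100

Answer: 0100 (4)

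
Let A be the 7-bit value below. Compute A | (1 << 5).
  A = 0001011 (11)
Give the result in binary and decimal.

Mask = 1 << 5 = 0100000
Bit 5 of A is 0, so OR-ing with the mask flips it to 1.
  0001011
| 0100000
---------
  0101011

Answer: 0101011 (43)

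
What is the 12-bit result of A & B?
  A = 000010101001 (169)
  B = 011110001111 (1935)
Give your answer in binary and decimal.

Apply & to each column (1 only where both bits are 1):
  000010101001
& 011110001111
--------------
  000010001001

Answer: 000010001001 (137)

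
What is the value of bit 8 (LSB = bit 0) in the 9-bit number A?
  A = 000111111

Bit 8 is the 9th from the right.
  000111111
  ^
That bit is 0.

Answer: 0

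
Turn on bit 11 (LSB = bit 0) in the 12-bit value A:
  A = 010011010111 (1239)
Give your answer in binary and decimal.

Mask = 1 << 11 = 100000000000
Bit 11 of A is 0, so OR-ing with the mask flips it to 1.
  010011010111
| 100000000000
--------------
  110011010111

Answer: 110011010111 (3287)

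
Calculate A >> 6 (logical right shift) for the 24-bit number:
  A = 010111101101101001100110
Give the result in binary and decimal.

Logical shift right by 6: drop the bottom 6 bit(s), prepend 6 zero(s) on the left.
  010111101101101001100110  ->  keep [010111101101101001], discard [100110], prepend 000000
= 000000010111101101101001

Answer: 000000010111101101101001 (97129)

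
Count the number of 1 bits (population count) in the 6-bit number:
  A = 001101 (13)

001101
1-bits at positions (from bit 0 = LSB): 0, 2, 3
Count = 3

Answer: 3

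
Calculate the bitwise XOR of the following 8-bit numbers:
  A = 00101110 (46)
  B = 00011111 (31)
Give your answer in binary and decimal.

Apply ^ to each column (1 where bits differ):
  00101110
^ 00011111
----------
  00110001

Answer: 00110001 (49)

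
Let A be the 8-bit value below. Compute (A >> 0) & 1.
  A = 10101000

Bit 0 is the 1st from the right.
  10101000
         ^
That bit is 0.

Answer: 0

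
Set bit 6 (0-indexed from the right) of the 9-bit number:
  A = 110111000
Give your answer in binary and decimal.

Mask = 1 << 6 = 001000000
Bit 6 of A is 0, so OR-ing with the mask flips it to 1.
  110111000
| 001000000
-----------
  111111000

Answer: 111111000 (504)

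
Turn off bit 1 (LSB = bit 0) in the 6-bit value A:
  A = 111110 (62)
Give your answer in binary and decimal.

Mask = ~(1 << 1) = 111101
Bit 1 of A is 1, so AND-ing with the mask clears it to 0.
  111110
& 111101
--------
  111100

Answer: 111100 (60)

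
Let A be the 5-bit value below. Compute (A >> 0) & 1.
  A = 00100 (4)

Bit 0 is the 1st from the right.
  00100
      ^
That bit is 0.

Answer: 0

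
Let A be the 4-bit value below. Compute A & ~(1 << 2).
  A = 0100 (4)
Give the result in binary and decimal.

Mask = ~(1 << 2) = 1011
Bit 2 of A is 1, so AND-ing with the mask clears it to 0.
  0100
& 1011
------
  0000

Answer: 0000 (0)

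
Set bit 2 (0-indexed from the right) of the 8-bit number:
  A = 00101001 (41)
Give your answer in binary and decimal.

Mask = 1 << 2 = 00000100
Bit 2 of A is 0, so OR-ing with the mask flips it to 1.
  00101001
| 00000100
----------
  00101101

Answer: 00101101 (45)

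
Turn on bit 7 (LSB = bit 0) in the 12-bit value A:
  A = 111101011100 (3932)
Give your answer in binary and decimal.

Mask = 1 << 7 = 000010000000
Bit 7 of A is 0, so OR-ing with the mask flips it to 1.
  111101011100
| 000010000000
--------------
  111111011100

Answer: 111111011100 (4060)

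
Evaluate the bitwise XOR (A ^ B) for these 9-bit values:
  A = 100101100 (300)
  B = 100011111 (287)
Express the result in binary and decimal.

Apply ^ to each column (1 where bits differ):
  100101100
^ 100011111
-----------
  000110011

Answer: 000110011 (51)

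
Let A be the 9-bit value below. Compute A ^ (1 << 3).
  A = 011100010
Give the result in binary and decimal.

Mask = 1 << 3 = 000001000
Bit 3 of A is 0; XOR with the mask flips it to 1.
  011100010
^ 000001000
-----------
  011101010

Answer: 011101010 (234)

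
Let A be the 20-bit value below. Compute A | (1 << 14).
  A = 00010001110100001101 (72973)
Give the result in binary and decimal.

Mask = 1 << 14 = 00000100000000000000
Bit 14 of A is 0, so OR-ing with the mask flips it to 1.
  00010001110100001101
| 00000100000000000000
----------------------
  00010101110100001101

Answer: 00010101110100001101 (89357)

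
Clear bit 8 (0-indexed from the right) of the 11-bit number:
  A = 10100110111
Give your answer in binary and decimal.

Mask = ~(1 << 8) = 11011111111
Bit 8 of A is 1, so AND-ing with the mask clears it to 0.
  10100110111
& 11011111111
-------------
  10000110111

Answer: 10000110111 (1079)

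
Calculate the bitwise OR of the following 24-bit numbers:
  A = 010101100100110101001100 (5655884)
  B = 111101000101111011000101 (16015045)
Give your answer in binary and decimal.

Apply | to each column (1 where either bit is 1):
  010101100100110101001100
| 111101000101111011000101
--------------------------
  111101100101111111001101

Answer: 111101100101111111001101 (16146381)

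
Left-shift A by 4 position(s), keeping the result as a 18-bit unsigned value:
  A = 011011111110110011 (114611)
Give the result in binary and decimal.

Shift left by 4: drop the top 4 bit(s), append 4 zero(s) on the right.
  011011111110110011  ->  discard [0110], keep [11111110110011], append 0000
= 111111101100110000

Answer: 111111101100110000 (260912)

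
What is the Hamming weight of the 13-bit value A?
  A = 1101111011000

1101111011000
1-bits at positions (from bit 0 = LSB): 3, 4, 6, 7, 8, 9, 11, 12
Count = 8

Answer: 8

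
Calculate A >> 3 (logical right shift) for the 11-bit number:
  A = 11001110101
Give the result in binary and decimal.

Logical shift right by 3: drop the bottom 3 bit(s), prepend 3 zero(s) on the left.
  11001110101  ->  keep [11001110], discard [101], prepend 000
= 00011001110

Answer: 00011001110 (206)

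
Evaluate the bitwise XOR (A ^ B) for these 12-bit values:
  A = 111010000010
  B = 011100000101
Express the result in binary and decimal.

Apply ^ to each column (1 where bits differ):
  111010000010
^ 011100000101
--------------
  100110000111

Answer: 100110000111 (2439)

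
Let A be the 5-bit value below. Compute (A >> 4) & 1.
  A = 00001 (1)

Bit 4 is the 5th from the right.
  00001
  ^
That bit is 0.

Answer: 0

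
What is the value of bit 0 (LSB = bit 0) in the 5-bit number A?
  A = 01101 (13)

Bit 0 is the 1st from the right.
  01101
      ^
That bit is 1.

Answer: 1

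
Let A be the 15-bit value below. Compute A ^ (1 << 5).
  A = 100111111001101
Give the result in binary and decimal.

Mask = 1 << 5 = 000000000100000
Bit 5 of A is 0; XOR with the mask flips it to 1.
  100111111001101
^ 000000000100000
-----------------
  100111111101101

Answer: 100111111101101 (20461)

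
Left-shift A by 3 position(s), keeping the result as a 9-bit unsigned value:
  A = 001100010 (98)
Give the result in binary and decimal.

Shift left by 3: drop the top 3 bit(s), append 3 zero(s) on the right.
  001100010  ->  discard [001], keep [100010], append 000
= 100010000

Answer: 100010000 (272)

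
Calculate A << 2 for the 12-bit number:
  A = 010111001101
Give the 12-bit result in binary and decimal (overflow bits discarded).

Shift left by 2: drop the top 2 bit(s), append 2 zero(s) on the right.
  010111001101  ->  discard [01], keep [0111001101], append 00
= 011100110100

Answer: 011100110100 (1844)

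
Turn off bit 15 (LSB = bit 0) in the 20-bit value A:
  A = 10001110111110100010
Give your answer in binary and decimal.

Mask = ~(1 << 15) = 11110111111111111111
Bit 15 of A is 1, so AND-ing with the mask clears it to 0.
  10001110111110100010
& 11110111111111111111
----------------------
  10000110111110100010

Answer: 10000110111110100010 (552866)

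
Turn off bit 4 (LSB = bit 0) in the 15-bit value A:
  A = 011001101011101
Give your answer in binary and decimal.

Mask = ~(1 << 4) = 111111111101111
Bit 4 of A is 1, so AND-ing with the mask clears it to 0.
  011001101011101
& 111111111101111
-----------------
  011001101001101

Answer: 011001101001101 (13133)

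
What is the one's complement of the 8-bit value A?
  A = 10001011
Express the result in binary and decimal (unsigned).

Flip each bit (0->1, 1->0):
  10001011
  01110100

Answer: 01110100 (116)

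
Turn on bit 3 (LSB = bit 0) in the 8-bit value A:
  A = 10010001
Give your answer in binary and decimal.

Mask = 1 << 3 = 00001000
Bit 3 of A is 0, so OR-ing with the mask flips it to 1.
  10010001
| 00001000
----------
  10011001

Answer: 10011001 (153)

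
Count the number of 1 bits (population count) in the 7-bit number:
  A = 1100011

1100011
1-bits at positions (from bit 0 = LSB): 0, 1, 5, 6
Count = 4

Answer: 4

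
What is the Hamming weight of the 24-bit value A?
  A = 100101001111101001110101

100101001111101001110101
1-bits at positions (from bit 0 = LSB): 0, 2, 4, 5, 6, 9, 11, 12, 13, 14, 15, 18, 20, 23
Count = 14

Answer: 14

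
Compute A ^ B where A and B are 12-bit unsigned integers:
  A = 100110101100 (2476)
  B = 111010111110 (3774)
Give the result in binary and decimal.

Apply ^ to each column (1 where bits differ):
  100110101100
^ 111010111110
--------------
  011100010010

Answer: 011100010010 (1810)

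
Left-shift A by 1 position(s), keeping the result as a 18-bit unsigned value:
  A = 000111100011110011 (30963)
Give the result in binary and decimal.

Shift left by 1: drop the top 1 bit(s), append 1 zero(s) on the right.
  000111100011110011  ->  discard [0], keep [00111100011110011], append 0
= 001111000111100110

Answer: 001111000111100110 (61926)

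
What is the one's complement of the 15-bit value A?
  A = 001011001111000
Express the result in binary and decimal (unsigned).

Flip each bit (0->1, 1->0):
  001011001111000
  110100110000111

Answer: 110100110000111 (27015)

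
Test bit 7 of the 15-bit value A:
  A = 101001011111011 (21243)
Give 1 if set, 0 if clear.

Bit 7 is the 8th from the right.
  101001011111011
         ^
That bit is 1.

Answer: 1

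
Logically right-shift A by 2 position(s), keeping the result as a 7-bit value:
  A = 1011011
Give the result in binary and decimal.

Logical shift right by 2: drop the bottom 2 bit(s), prepend 2 zero(s) on the left.
  1011011  ->  keep [10110], discard [11], prepend 00
= 0010110

Answer: 0010110 (22)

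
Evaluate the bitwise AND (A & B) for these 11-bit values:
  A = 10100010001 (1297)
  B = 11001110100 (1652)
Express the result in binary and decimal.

Apply & to each column (1 only where both bits are 1):
  10100010001
& 11001110100
-------------
  10000010000

Answer: 10000010000 (1040)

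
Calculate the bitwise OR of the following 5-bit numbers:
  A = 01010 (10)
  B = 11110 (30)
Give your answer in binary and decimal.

Apply | to each column (1 where either bit is 1):
  01010
| 11110
-------
  11110

Answer: 11110 (30)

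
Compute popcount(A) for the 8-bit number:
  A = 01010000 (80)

01010000
1-bits at positions (from bit 0 = LSB): 4, 6
Count = 2

Answer: 2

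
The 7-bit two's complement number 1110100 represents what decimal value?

MSB is 1, so the value is negative. Find the magnitude:
1. Invert bits:  0001011
2. Add 1:        0001100  = 12
3. Apply sign:   -12

Answer: -12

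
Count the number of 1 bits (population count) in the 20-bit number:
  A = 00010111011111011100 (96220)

00010111011111011100
1-bits at positions (from bit 0 = LSB): 2, 3, 4, 6, 7, 8, 9, 10, 12, 13, 14, 16
Count = 12

Answer: 12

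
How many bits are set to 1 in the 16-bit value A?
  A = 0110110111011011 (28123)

0110110111011011
1-bits at positions (from bit 0 = LSB): 0, 1, 3, 4, 6, 7, 8, 10, 11, 13, 14
Count = 11

Answer: 11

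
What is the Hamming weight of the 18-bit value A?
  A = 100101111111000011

100101111111000011
1-bits at positions (from bit 0 = LSB): 0, 1, 6, 7, 8, 9, 10, 11, 12, 14, 17
Count = 11

Answer: 11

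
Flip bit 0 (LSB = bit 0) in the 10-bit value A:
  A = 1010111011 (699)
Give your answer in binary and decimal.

Mask = 1 << 0 = 0000000001
Bit 0 of A is 1; XOR with the mask flips it to 0.
  1010111011
^ 0000000001
------------
  1010111010

Answer: 1010111010 (698)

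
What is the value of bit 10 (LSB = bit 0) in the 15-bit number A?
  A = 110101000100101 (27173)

Bit 10 is the 11th from the right.
  110101000100101
      ^
That bit is 0.

Answer: 0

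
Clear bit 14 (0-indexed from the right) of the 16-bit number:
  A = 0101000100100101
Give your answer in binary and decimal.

Mask = ~(1 << 14) = 1011111111111111
Bit 14 of A is 1, so AND-ing with the mask clears it to 0.
  0101000100100101
& 1011111111111111
------------------
  0001000100100101

Answer: 0001000100100101 (4389)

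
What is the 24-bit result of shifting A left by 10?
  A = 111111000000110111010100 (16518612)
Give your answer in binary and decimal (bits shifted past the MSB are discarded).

Shift left by 10: drop the top 10 bit(s), append 10 zero(s) on the right.
  111111000000110111010100  ->  discard [1111110000], keep [00110111010100], append 0000000000
= 001101110101000000000000

Answer: 001101110101000000000000 (3624960)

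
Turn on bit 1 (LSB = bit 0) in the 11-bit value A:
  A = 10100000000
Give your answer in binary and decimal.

Mask = 1 << 1 = 00000000010
Bit 1 of A is 0, so OR-ing with the mask flips it to 1.
  10100000000
| 00000000010
-------------
  10100000010

Answer: 10100000010 (1282)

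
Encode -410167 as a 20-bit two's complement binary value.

1. Binary of +410167:  01100100001000110111
2. Invert bits:     10011011110111001000
3. Add 1:           10011011110111001001

Answer: 10011011110111001001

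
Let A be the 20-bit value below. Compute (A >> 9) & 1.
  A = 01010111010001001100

Bit 9 is the 10th from the right.
  01010111010001001100
            ^
That bit is 0.

Answer: 0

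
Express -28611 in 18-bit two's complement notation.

1. Binary of +28611:  000110111111000011
2. Invert bits:     111001000000111100
3. Add 1:           111001000000111101

Answer: 111001000000111101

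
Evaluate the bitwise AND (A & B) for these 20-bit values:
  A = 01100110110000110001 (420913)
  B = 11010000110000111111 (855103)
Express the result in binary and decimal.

Apply & to each column (1 only where both bits are 1):
  01100110110000110001
& 11010000110000111111
----------------------
  01000000110000110001

Answer: 01000000110000110001 (265265)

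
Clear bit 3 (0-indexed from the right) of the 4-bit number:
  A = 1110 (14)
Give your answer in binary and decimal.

Mask = ~(1 << 3) = 0111
Bit 3 of A is 1, so AND-ing with the mask clears it to 0.
  1110
& 0111
------
  0110

Answer: 0110 (6)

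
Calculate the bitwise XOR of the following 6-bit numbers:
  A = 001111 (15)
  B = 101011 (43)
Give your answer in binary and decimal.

Apply ^ to each column (1 where bits differ):
  001111
^ 101011
--------
  100100

Answer: 100100 (36)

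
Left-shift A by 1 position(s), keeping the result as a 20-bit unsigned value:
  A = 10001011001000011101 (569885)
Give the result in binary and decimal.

Shift left by 1: drop the top 1 bit(s), append 1 zero(s) on the right.
  10001011001000011101  ->  discard [1], keep [0001011001000011101], append 0
= 00010110010000111010

Answer: 00010110010000111010 (91194)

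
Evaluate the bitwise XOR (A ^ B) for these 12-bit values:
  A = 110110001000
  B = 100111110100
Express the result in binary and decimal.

Apply ^ to each column (1 where bits differ):
  110110001000
^ 100111110100
--------------
  010001111100

Answer: 010001111100 (1148)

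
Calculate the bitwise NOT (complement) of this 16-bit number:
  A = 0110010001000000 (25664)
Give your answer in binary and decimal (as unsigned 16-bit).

Flip each bit (0->1, 1->0):
  0110010001000000
  1001101110111111

Answer: 1001101110111111 (39871)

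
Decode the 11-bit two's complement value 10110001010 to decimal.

MSB is 1, so the value is negative. Find the magnitude:
1. Invert bits:  01001110101
2. Add 1:        01001110110  = 630
3. Apply sign:   -630

Answer: -630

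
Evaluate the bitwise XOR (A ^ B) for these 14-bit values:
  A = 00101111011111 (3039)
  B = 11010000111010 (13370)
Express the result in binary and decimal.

Apply ^ to each column (1 where bits differ):
  00101111011111
^ 11010000111010
----------------
  11111111100101

Answer: 11111111100101 (16357)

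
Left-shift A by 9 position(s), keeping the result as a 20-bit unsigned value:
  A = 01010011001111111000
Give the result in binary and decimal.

Shift left by 9: drop the top 9 bit(s), append 9 zero(s) on the right.
  01010011001111111000  ->  discard [010100110], keep [01111111000], append 000000000
= 01111111000000000000

Answer: 01111111000000000000 (520192)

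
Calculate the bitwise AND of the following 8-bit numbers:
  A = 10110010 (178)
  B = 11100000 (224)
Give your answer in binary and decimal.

Apply & to each column (1 only where both bits are 1):
  10110010
& 11100000
----------
  10100000

Answer: 10100000 (160)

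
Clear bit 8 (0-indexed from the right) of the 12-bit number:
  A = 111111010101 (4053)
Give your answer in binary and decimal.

Mask = ~(1 << 8) = 111011111111
Bit 8 of A is 1, so AND-ing with the mask clears it to 0.
  111111010101
& 111011111111
--------------
  111011010101

Answer: 111011010101 (3797)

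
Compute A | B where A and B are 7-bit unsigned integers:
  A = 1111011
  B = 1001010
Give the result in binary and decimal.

Apply | to each column (1 where either bit is 1):
  1111011
| 1001010
---------
  1111011

Answer: 1111011 (123)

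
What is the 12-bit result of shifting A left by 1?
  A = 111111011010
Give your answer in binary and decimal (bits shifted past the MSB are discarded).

Shift left by 1: drop the top 1 bit(s), append 1 zero(s) on the right.
  111111011010  ->  discard [1], keep [11111011010], append 0
= 111110110100

Answer: 111110110100 (4020)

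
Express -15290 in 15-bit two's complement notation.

1. Binary of +15290:  011101110111010
2. Invert bits:     100010001000101
3. Add 1:           100010001000110

Answer: 100010001000110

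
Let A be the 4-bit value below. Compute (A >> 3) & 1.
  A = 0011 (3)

Bit 3 is the 4th from the right.
  0011
  ^
That bit is 0.

Answer: 0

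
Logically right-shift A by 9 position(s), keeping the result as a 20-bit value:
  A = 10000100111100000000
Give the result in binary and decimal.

Logical shift right by 9: drop the bottom 9 bit(s), prepend 9 zero(s) on the left.
  10000100111100000000  ->  keep [10000100111], discard [100000000], prepend 000000000
= 00000000010000100111

Answer: 00000000010000100111 (1063)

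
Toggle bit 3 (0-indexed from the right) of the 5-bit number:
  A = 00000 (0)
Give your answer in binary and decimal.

Mask = 1 << 3 = 01000
Bit 3 of A is 0; XOR with the mask flips it to 1.
  00000
^ 01000
-------
  01000

Answer: 01000 (8)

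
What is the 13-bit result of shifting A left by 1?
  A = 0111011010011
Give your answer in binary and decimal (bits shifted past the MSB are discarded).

Shift left by 1: drop the top 1 bit(s), append 1 zero(s) on the right.
  0111011010011  ->  discard [0], keep [111011010011], append 0
= 1110110100110

Answer: 1110110100110 (7590)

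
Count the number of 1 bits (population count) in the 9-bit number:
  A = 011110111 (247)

011110111
1-bits at positions (from bit 0 = LSB): 0, 1, 2, 4, 5, 6, 7
Count = 7

Answer: 7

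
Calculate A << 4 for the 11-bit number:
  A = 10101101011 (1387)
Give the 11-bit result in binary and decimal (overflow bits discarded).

Shift left by 4: drop the top 4 bit(s), append 4 zero(s) on the right.
  10101101011  ->  discard [1010], keep [1101011], append 0000
= 11010110000

Answer: 11010110000 (1712)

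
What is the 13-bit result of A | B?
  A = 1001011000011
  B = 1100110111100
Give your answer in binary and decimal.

Apply | to each column (1 where either bit is 1):
  1001011000011
| 1100110111100
---------------
  1101111111111

Answer: 1101111111111 (7167)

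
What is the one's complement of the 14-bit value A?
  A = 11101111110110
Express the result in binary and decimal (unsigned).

Flip each bit (0->1, 1->0):
  11101111110110
  00010000001001

Answer: 00010000001001 (1033)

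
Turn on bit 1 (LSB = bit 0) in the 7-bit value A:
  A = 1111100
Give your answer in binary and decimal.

Mask = 1 << 1 = 0000010
Bit 1 of A is 0, so OR-ing with the mask flips it to 1.
  1111100
| 0000010
---------
  1111110

Answer: 1111110 (126)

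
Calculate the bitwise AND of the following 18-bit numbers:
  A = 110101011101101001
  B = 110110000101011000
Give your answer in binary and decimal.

Apply & to each column (1 only where both bits are 1):
  110101011101101001
& 110110000101011000
--------------------
  110100000101001000

Answer: 110100000101001000 (213320)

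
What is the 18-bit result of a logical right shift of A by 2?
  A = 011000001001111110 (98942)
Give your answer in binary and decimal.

Logical shift right by 2: drop the bottom 2 bit(s), prepend 2 zero(s) on the left.
  011000001001111110  ->  keep [0110000010011111], discard [10], prepend 00
= 000110000010011111

Answer: 000110000010011111 (24735)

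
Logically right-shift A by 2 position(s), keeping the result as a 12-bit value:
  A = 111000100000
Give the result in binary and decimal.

Logical shift right by 2: drop the bottom 2 bit(s), prepend 2 zero(s) on the left.
  111000100000  ->  keep [1110001000], discard [00], prepend 00
= 001110001000

Answer: 001110001000 (904)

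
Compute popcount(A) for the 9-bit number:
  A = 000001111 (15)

000001111
1-bits at positions (from bit 0 = LSB): 0, 1, 2, 3
Count = 4

Answer: 4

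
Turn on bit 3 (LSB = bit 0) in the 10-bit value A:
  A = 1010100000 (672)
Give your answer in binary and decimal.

Mask = 1 << 3 = 0000001000
Bit 3 of A is 0, so OR-ing with the mask flips it to 1.
  1010100000
| 0000001000
------------
  1010101000

Answer: 1010101000 (680)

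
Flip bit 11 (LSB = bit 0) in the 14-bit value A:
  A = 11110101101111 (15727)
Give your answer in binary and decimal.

Mask = 1 << 11 = 00100000000000
Bit 11 of A is 1; XOR with the mask flips it to 0.
  11110101101111
^ 00100000000000
----------------
  11010101101111

Answer: 11010101101111 (13679)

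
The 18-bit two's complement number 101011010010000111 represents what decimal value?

MSB is 1, so the value is negative. Find the magnitude:
1. Invert bits:  010100101101111000
2. Add 1:        010100101101111001  = 84857
3. Apply sign:   -84857

Answer: -84857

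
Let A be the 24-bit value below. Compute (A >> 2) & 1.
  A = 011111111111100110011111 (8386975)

Bit 2 is the 3rd from the right.
  011111111111100110011111
                       ^
That bit is 1.

Answer: 1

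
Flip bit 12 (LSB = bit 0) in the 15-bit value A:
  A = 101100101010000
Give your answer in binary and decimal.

Mask = 1 << 12 = 001000000000000
Bit 12 of A is 1; XOR with the mask flips it to 0.
  101100101010000
^ 001000000000000
-----------------
  100100101010000

Answer: 100100101010000 (18768)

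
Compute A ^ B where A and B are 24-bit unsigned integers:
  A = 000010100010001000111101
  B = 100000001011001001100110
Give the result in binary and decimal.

Apply ^ to each column (1 where bits differ):
  000010100010001000111101
^ 100000001011001001100110
--------------------------
  100010101001000001011011

Answer: 100010101001000001011011 (9080923)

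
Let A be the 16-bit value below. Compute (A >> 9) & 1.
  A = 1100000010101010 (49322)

Bit 9 is the 10th from the right.
  1100000010101010
        ^
That bit is 0.

Answer: 0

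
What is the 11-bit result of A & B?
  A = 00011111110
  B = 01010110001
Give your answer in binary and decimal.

Apply & to each column (1 only where both bits are 1):
  00011111110
& 01010110001
-------------
  00010110000

Answer: 00010110000 (176)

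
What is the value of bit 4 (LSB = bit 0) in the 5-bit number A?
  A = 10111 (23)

Bit 4 is the 5th from the right.
  10111
  ^
That bit is 1.

Answer: 1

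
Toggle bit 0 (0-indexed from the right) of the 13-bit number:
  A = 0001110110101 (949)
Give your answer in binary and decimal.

Mask = 1 << 0 = 0000000000001
Bit 0 of A is 1; XOR with the mask flips it to 0.
  0001110110101
^ 0000000000001
---------------
  0001110110100

Answer: 0001110110100 (948)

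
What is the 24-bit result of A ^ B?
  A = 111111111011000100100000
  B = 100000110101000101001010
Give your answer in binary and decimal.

Apply ^ to each column (1 where bits differ):
  111111111011000100100000
^ 100000110101000101001010
--------------------------
  011111001110000001101010

Answer: 011111001110000001101010 (8183914)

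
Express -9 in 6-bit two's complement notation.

1. Binary of +9:  001001
2. Invert bits:     110110
3. Add 1:           110111

Answer: 110111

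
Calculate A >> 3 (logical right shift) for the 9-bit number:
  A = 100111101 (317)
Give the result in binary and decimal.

Logical shift right by 3: drop the bottom 3 bit(s), prepend 3 zero(s) on the left.
  100111101  ->  keep [100111], discard [101], prepend 000
= 000100111

Answer: 000100111 (39)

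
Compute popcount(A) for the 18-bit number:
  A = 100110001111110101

100110001111110101
1-bits at positions (from bit 0 = LSB): 0, 2, 4, 5, 6, 7, 8, 9, 13, 14, 17
Count = 11

Answer: 11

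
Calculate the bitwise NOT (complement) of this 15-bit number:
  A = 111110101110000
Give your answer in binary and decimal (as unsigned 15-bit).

Flip each bit (0->1, 1->0):
  111110101110000
  000001010001111

Answer: 000001010001111 (655)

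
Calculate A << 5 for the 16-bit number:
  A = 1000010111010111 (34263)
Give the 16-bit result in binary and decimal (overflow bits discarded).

Shift left by 5: drop the top 5 bit(s), append 5 zero(s) on the right.
  1000010111010111  ->  discard [10000], keep [10111010111], append 00000
= 1011101011100000

Answer: 1011101011100000 (47840)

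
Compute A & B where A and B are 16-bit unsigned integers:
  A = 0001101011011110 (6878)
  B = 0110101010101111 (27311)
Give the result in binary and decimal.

Apply & to each column (1 only where both bits are 1):
  0001101011011110
& 0110101010101111
------------------
  0000101010001110

Answer: 0000101010001110 (2702)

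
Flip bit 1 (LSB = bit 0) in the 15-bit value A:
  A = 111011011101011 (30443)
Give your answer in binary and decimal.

Mask = 1 << 1 = 000000000000010
Bit 1 of A is 1; XOR with the mask flips it to 0.
  111011011101011
^ 000000000000010
-----------------
  111011011101001

Answer: 111011011101001 (30441)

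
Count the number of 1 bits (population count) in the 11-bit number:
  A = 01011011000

01011011000
1-bits at positions (from bit 0 = LSB): 3, 4, 6, 7, 9
Count = 5

Answer: 5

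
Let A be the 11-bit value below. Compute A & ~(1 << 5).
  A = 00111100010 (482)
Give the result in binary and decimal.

Mask = ~(1 << 5) = 11111011111
Bit 5 of A is 1, so AND-ing with the mask clears it to 0.
  00111100010
& 11111011111
-------------
  00111000010

Answer: 00111000010 (450)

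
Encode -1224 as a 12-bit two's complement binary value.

1. Binary of +1224:  010011001000
2. Invert bits:     101100110111
3. Add 1:           101100111000

Answer: 101100111000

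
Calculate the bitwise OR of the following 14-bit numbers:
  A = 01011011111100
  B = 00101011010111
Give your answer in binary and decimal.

Apply | to each column (1 where either bit is 1):
  01011011111100
| 00101011010111
----------------
  01111011111111

Answer: 01111011111111 (7935)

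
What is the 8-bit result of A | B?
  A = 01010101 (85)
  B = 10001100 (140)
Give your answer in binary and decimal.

Apply | to each column (1 where either bit is 1):
  01010101
| 10001100
----------
  11011101

Answer: 11011101 (221)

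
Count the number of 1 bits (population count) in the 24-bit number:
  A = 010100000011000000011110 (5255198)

010100000011000000011110
1-bits at positions (from bit 0 = LSB): 1, 2, 3, 4, 12, 13, 20, 22
Count = 8

Answer: 8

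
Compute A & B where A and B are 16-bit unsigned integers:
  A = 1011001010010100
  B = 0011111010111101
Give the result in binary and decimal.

Apply & to each column (1 only where both bits are 1):
  1011001010010100
& 0011111010111101
------------------
  0011001010010100

Answer: 0011001010010100 (12948)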